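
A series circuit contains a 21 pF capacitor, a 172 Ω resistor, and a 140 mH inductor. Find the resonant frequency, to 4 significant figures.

ω₀ = 1/√(LC) = 1/√(0.14 × 2.1e-11) = 583200 rad/s
f₀ = ω₀/(2π) = 92.82 kHz

92.82 kHz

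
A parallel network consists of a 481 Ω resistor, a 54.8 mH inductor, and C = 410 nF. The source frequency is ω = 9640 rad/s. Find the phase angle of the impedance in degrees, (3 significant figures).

-44.7°

X_L = ωL = 528 Ω
X_C = 1/(ωC) = 253 Ω
Parallel: admittances add. Y = 1/R + 1/(jωL) + jωC
Y = (0.00208 + j0.00206) S
|Y| = 0.00293 S → |Z| = 1/|Y| = 342 Ω, ∠Z = −∠Y = -44.7°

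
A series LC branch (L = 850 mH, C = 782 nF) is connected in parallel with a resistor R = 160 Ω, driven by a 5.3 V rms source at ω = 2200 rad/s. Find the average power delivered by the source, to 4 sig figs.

X_L = ωL = 1870 Ω
X_C = 1/(ωC) = 581.3 Ω
Branch 1: Z₁ = R = 160.0 Ω
Branch 2 (series LC): Z₂ = j(X_L − X_C) = j1289 Ω
Parallel: Z = Z₁Z₂/(Z₁+Z₂), |Z| = 158.8 Ω, ∠Z = 7.077°
I = V/|Z| = 33.38 mA
P = VI cos φ = 5.3 × 0.03338 × cos(7.077°) = 175.6 mW

175.6 mW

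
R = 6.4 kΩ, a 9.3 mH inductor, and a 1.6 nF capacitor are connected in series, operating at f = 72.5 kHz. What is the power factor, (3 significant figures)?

0.913

ω = 2πf = 455500 rad/s
X_L = ωL = 4240 Ω
X_C = 1/(ωC) = 1370 Ω
Net reactance X = X_L − X_C = 2860 Ω
Z = 6400 + j2860 Ω
|Z| = √(6400² + 2860²) = 7010 Ω
∠Z = arctan(2860/6400) = 24.1°
cos φ = cos(24.1°) = 0.913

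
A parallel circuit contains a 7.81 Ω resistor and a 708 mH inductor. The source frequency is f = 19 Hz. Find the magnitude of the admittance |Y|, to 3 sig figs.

ω = 2πf = 119.4 rad/s
X_L = ωL = 84.5 Ω
Parallel: admittances add. Y = 1/R + 1/(jωL)
Y = (0.128 − j0.0118) S
|Y| = 0.129 S → |Z| = 1/|Y| = 7.78 Ω, ∠Z = −∠Y = 5.28°

129 mS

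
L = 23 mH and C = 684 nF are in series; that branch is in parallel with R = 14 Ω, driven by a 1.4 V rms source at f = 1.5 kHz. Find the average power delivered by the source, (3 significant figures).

ω = 2πf = 9425 rad/s
X_L = ωL = 217 Ω
X_C = 1/(ωC) = 155 Ω
Branch 1: Z₁ = R = 14.0 Ω
Branch 2 (series LC): Z₂ = j(X_L − X_C) = j61.6 Ω
Parallel: Z = Z₁Z₂/(Z₁+Z₂), |Z| = 13.7 Ω, ∠Z = 12.8°
I = V/|Z| = 103 mA
P = VI cos φ = 1.4 × 0.103 × cos(12.8°) = 140 mW

140 mW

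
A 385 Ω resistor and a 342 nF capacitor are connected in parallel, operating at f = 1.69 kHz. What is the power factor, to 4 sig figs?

0.5817

ω = 2πf = 10620 rad/s
X_C = 1/(ωC) = 275.4 Ω
Parallel: admittances add. Y = 1/R + jωC
Y = (0.002597 + j0.003632) S
|Y| = 0.004465 S → |Z| = 1/|Y| = 224.0 Ω, ∠Z = −∠Y = -54.43°
cos φ = cos(-54.43°) = 0.5817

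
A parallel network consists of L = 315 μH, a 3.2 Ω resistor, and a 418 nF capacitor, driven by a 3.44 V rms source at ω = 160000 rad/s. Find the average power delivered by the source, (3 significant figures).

3.70 W

X_L = ωL = 50.4 Ω
X_C = 1/(ωC) = 15.0 Ω
Parallel: admittances add. Y = 1/R + 1/(jωL) + jωC
Y = (0.312 + j0.0470) S
|Y| = 0.316 S → |Z| = 1/|Y| = 3.16 Ω, ∠Z = −∠Y = -8.56°
I = V/|Z| = 1.09 A
P = VI cos φ = 3.44 × 1.09 × cos(-8.56°) = 3.70 W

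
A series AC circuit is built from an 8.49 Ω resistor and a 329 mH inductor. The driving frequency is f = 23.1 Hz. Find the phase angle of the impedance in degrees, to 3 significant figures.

ω = 2πf = 145.1 rad/s
X_L = ωL = 47.8 Ω
Z = 8.49 + j47.8 Ω
|Z| = √(8.49² + 47.8²) = 48.5 Ω
∠Z = arctan(47.8/8.49) = 79.9°

79.9°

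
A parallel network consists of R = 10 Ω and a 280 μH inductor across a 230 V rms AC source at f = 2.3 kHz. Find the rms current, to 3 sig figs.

61.3 A

ω = 2πf = 14450 rad/s
X_L = ωL = 4.05 Ω
Parallel: admittances add. Y = 1/R + 1/(jωL)
Y = (0.100 − j0.247) S
|Y| = 0.267 S → |Z| = 1/|Y| = 3.75 Ω, ∠Z = −∠Y = 68.0°
I = V/|Z| = 230/3.75 = 61.3 A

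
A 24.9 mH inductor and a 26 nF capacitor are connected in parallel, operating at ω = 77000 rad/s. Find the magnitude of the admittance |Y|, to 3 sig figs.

X_L = ωL = 1920 Ω
X_C = 1/(ωC) = 500 Ω
Parallel: admittances add. Y = 1/(jωL) + jωC
Y = (0 + j0.00148) S
|Y| = 0.00148 S → |Z| = 1/|Y| = 675 Ω, ∠Z = −∠Y = -90.0°

1.48 mS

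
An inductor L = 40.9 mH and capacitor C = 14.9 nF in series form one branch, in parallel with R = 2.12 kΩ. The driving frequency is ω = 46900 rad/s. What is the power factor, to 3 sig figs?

X_L = ωL = 1920 Ω
X_C = 1/(ωC) = 1430 Ω
Branch 1: Z₁ = R = 2120 Ω
Branch 2 (series LC): Z₂ = j(X_L − X_C) = j487 Ω
Parallel: Z = Z₁Z₂/(Z₁+Z₂), |Z| = 475 Ω, ∠Z = 77.1°
cos φ = cos(77.1°) = 0.224

0.224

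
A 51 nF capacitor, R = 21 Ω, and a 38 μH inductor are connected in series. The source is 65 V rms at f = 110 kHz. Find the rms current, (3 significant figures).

3.08 A

ω = 2πf = 691200 rad/s
X_L = ωL = 26.3 Ω
X_C = 1/(ωC) = 28.4 Ω
Net reactance X = X_L − X_C = -2.11 Ω
Z = 21.0 − j2.11 Ω
|Z| = √(21.0² + 2.11²) = 21.1 Ω
I = V/|Z| = 65/21.1 = 3.08 A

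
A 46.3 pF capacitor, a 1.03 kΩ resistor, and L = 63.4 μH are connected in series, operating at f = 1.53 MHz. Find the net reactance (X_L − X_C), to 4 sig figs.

ω = 2πf = 9.613e+06 rad/s
X_L = ωL = 609.5 Ω
X_C = 1/(ωC) = 2247 Ω
X = 609.5 − 2247 = -1637 Ω

-1637 Ω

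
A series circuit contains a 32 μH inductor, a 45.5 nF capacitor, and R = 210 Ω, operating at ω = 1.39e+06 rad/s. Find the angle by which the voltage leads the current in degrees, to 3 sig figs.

X_L = ωL = 44.5 Ω
X_C = 1/(ωC) = 15.8 Ω
Net reactance X = X_L − X_C = 28.7 Ω
Z = 210 + j28.7 Ω
|Z| = √(210² + 28.7²) = 212 Ω
∠Z = arctan(28.7/210) = 7.77°

7.77°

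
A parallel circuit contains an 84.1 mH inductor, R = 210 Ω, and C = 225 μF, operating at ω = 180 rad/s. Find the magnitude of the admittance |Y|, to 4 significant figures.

26.00 mS

X_L = ωL = 15.14 Ω
X_C = 1/(ωC) = 24.69 Ω
Parallel: admittances add. Y = 1/R + 1/(jωL) + jωC
Y = (0.004762 − j0.02556) S
|Y| = 0.02600 S → |Z| = 1/|Y| = 38.46 Ω, ∠Z = −∠Y = 79.45°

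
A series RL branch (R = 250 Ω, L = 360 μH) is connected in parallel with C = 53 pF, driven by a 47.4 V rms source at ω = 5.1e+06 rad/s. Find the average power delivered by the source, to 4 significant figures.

X_L = ωL = 1836 Ω
X_C = 1/(ωC) = 3700 Ω
Branch 1 (R+jX_L): Z₁ = 250.0 + j1836 Ω, |Z₁| = 1853 Ω
Branch 2 (−jX_C): Z₂ = −j3700 Ω
Parallel: Z = Z₁Z₂/(Z₁+Z₂), |Z| = 3646 Ω, ∠Z = 74.61°
I = V/|Z| = 13.00 mA
P = VI cos φ = 47.4 × 0.01300 × cos(74.61°) = 163.6 mW

163.6 mW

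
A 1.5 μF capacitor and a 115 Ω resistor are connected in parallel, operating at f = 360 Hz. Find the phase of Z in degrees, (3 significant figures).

-21.3°

ω = 2πf = 2262 rad/s
X_C = 1/(ωC) = 295 Ω
Parallel: admittances add. Y = 1/R + jωC
Y = (0.00870 + j0.00339) S
|Y| = 0.00933 S → |Z| = 1/|Y| = 107 Ω, ∠Z = −∠Y = -21.3°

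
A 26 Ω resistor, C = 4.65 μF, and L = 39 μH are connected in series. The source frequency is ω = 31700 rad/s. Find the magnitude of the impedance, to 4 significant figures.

X_L = ωL = 1.236 Ω
X_C = 1/(ωC) = 6.784 Ω
Net reactance X = X_L − X_C = -5.548 Ω
Z = 26.00 − j5.548 Ω
|Z| = √(26.00² + 5.548²) = 26.59 Ω

26.59 Ω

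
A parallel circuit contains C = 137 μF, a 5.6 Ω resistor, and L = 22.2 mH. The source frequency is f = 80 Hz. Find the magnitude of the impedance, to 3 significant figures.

5.56 Ω

ω = 2πf = 502.7 rad/s
X_L = ωL = 11.2 Ω
X_C = 1/(ωC) = 14.5 Ω
Parallel: admittances add. Y = 1/R + 1/(jωL) + jωC
Y = (0.179 − j0.0208) S
|Y| = 0.180 S → |Z| = 1/|Y| = 5.56 Ω, ∠Z = −∠Y = 6.63°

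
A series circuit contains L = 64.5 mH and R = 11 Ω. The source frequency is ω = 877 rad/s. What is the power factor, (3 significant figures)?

X_L = ωL = 56.6 Ω
Z = 11.0 + j56.6 Ω
|Z| = √(11.0² + 56.6²) = 57.6 Ω
∠Z = arctan(56.6/11.0) = 79.0°
cos φ = cos(79.0°) = 0.191

0.191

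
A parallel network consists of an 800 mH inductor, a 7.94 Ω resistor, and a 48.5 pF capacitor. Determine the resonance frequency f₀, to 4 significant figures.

ω₀ = 1/√(LC) = 1/√(0.8 × 4.85e-11) = 160500 rad/s
f₀ = ω₀/(2π) = 25.55 kHz

25.55 kHz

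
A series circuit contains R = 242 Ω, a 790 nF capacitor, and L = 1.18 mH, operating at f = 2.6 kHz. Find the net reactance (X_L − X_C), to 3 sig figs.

-58.2 Ω

ω = 2πf = 16340 rad/s
X_L = ωL = 19.3 Ω
X_C = 1/(ωC) = 77.5 Ω
X = 19.3 − 77.5 = -58.2 Ω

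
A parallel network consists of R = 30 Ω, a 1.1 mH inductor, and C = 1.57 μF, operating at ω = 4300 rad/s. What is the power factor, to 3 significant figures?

0.161

X_L = ωL = 4.73 Ω
X_C = 1/(ωC) = 148 Ω
Parallel: admittances add. Y = 1/R + 1/(jωL) + jωC
Y = (0.0333 − j0.205) S
|Y| = 0.207 S → |Z| = 1/|Y| = 4.82 Ω, ∠Z = −∠Y = 80.7°
cos φ = cos(80.7°) = 0.161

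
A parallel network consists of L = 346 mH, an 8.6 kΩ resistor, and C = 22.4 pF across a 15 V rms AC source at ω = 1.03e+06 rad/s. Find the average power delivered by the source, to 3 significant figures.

26.2 mW

X_L = ωL = 356000 Ω
X_C = 1/(ωC) = 43300 Ω
Parallel: admittances add. Y = 1/R + 1/(jωL) + jωC
Y = (0.000116 + j2.03e-05) S
|Y| = 0.000118 S → |Z| = 1/|Y| = 8470 Ω, ∠Z = −∠Y = -9.89°
I = V/|Z| = 1.77 mA
P = VI cos φ = 15 × 0.00177 × cos(-9.89°) = 26.2 mW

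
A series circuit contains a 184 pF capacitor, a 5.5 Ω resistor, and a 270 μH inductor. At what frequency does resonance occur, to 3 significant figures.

ω₀ = 1/√(LC) = 1/√(0.00027 × 1.84e-10) = 4.487e+06 rad/s
f₀ = ω₀/(2π) = 714 kHz

714 kHz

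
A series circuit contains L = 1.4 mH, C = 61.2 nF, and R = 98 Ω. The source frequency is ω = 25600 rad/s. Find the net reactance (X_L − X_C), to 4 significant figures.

-602.4 Ω

X_L = ωL = 35.84 Ω
X_C = 1/(ωC) = 638.3 Ω
X = 35.84 − 638.3 = -602.4 Ω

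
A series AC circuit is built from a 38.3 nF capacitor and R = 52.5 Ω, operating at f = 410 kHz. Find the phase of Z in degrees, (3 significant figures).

-10.9°

ω = 2πf = 2.576e+06 rad/s
X_C = 1/(ωC) = 10.1 Ω
Z = 52.5 − j10.1 Ω
|Z| = √(52.5² + 10.1²) = 53.5 Ω
∠Z = arctan(-10.1/52.5) = -10.9°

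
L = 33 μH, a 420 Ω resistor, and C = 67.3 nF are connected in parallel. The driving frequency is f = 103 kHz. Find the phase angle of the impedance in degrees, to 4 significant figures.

ω = 2πf = 647200 rad/s
X_L = ωL = 21.36 Ω
X_C = 1/(ωC) = 22.96 Ω
Parallel: admittances add. Y = 1/R + 1/(jωL) + jωC
Y = (0.002381 − j0.003270) S
|Y| = 0.004045 S → |Z| = 1/|Y| = 247.2 Ω, ∠Z = −∠Y = 53.94°

53.94°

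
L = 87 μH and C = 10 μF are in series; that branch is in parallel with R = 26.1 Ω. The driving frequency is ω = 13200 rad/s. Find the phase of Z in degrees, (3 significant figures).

-76.2°

X_L = ωL = 1.15 Ω
X_C = 1/(ωC) = 7.58 Ω
Branch 1: Z₁ = R = 26.1 Ω
Branch 2 (series LC): Z₂ = j(X_L − X_C) = −j6.43 Ω
Parallel: Z = Z₁Z₂/(Z₁+Z₂), |Z| = 6.24 Ω, ∠Z = -76.2°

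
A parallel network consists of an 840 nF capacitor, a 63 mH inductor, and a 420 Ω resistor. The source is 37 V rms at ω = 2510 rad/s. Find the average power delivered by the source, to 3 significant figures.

3.26 W

X_L = ωL = 158 Ω
X_C = 1/(ωC) = 474 Ω
Parallel: admittances add. Y = 1/R + 1/(jωL) + jωC
Y = (0.00238 − j0.00422) S
|Y| = 0.00484 S → |Z| = 1/|Y| = 207 Ω, ∠Z = −∠Y = 60.5°
I = V/|Z| = 179 mA
P = VI cos φ = 37 × 0.179 × cos(60.5°) = 3.26 W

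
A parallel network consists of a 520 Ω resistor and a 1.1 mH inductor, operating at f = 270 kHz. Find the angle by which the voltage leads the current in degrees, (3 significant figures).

15.6°

ω = 2πf = 1.696e+06 rad/s
X_L = ωL = 1870 Ω
Parallel: admittances add. Y = 1/R + 1/(jωL)
Y = (0.00192 − j0.000536) S
|Y| = 0.00200 S → |Z| = 1/|Y| = 501 Ω, ∠Z = −∠Y = 15.6°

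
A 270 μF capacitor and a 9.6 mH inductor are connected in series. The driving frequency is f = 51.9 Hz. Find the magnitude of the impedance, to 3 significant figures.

8.23 Ω

ω = 2πf = 326.1 rad/s
X_L = ωL = 3.13 Ω
X_C = 1/(ωC) = 11.4 Ω
Net reactance X = X_L − X_C = -8.23 Ω
Z = − j8.23 Ω
|Z| = √(0² + 8.23²) = 8.23 Ω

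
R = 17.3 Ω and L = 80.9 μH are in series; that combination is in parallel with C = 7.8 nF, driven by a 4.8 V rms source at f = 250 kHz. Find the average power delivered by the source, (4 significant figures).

ω = 2πf = 1.571e+06 rad/s
X_L = ωL = 127.1 Ω
X_C = 1/(ωC) = 81.62 Ω
Branch 1 (R+jX_L): Z₁ = 17.30 + j127.1 Ω, |Z₁| = 128.2 Ω
Branch 2 (−jX_C): Z₂ = −j81.62 Ω
Parallel: Z = Z₁Z₂/(Z₁+Z₂), |Z| = 215.2 Ω, ∠Z = -76.92°
I = V/|Z| = 22.30 mA
P = VI cos φ = 4.8 × 0.02230 × cos(-76.92°) = 24.23 mW

24.23 mW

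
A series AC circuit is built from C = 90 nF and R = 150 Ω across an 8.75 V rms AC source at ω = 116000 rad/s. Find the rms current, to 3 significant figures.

49.2 mA

X_C = 1/(ωC) = 95.8 Ω
Z = 150 − j95.8 Ω
|Z| = √(150² + 95.8²) = 178 Ω
I = V/|Z| = 8.75/178 = 49.2 mA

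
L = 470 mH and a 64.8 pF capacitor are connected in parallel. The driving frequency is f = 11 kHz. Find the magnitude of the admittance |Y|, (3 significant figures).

26.3 μS

ω = 2πf = 69120 rad/s
X_L = ωL = 32500 Ω
X_C = 1/(ωC) = 223000 Ω
Parallel: admittances add. Y = 1/(jωL) + jωC
Y = (0 − j2.63e-05) S
|Y| = 2.63e-05 S → |Z| = 1/|Y| = 38000 Ω, ∠Z = −∠Y = 90.0°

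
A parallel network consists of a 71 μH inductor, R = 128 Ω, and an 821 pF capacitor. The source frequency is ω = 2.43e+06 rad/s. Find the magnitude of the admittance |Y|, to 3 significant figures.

X_L = ωL = 173 Ω
X_C = 1/(ωC) = 501 Ω
Parallel: admittances add. Y = 1/R + 1/(jωL) + jωC
Y = (0.00781 − j0.00380) S
|Y| = 0.00869 S → |Z| = 1/|Y| = 115 Ω, ∠Z = −∠Y = 25.9°

8.69 mS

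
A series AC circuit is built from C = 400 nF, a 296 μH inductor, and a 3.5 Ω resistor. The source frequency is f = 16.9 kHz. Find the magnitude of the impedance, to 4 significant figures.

ω = 2πf = 106200 rad/s
X_L = ωL = 31.43 Ω
X_C = 1/(ωC) = 23.54 Ω
Net reactance X = X_L − X_C = 7.887 Ω
Z = 3.500 + j7.887 Ω
|Z| = √(3.500² + 7.887²) = 8.629 Ω

8.629 Ω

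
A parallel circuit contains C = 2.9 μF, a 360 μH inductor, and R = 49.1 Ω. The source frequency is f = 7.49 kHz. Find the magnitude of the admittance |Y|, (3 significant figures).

ω = 2πf = 47060 rad/s
X_L = ωL = 16.9 Ω
X_C = 1/(ωC) = 7.33 Ω
Parallel: admittances add. Y = 1/R + 1/(jωL) + jωC
Y = (0.0204 + j0.0775) S
|Y| = 0.0801 S → |Z| = 1/|Y| = 12.5 Ω, ∠Z = −∠Y = -75.3°

80.1 mS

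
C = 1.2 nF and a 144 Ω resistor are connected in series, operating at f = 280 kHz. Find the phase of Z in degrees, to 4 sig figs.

ω = 2πf = 1.759e+06 rad/s
X_C = 1/(ωC) = 473.7 Ω
Z = 144.0 − j473.7 Ω
|Z| = √(144.0² + 473.7²) = 495.1 Ω
∠Z = arctan(-473.7/144.0) = -73.09°

-73.09°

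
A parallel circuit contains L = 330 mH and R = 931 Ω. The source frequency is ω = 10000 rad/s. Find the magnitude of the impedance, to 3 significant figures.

X_L = ωL = 3300 Ω
Parallel: admittances add. Y = 1/R + 1/(jωL)
Y = (0.00107 − j0.000303) S
|Y| = 0.00112 S → |Z| = 1/|Y| = 896 Ω, ∠Z = −∠Y = 15.8°

896 Ω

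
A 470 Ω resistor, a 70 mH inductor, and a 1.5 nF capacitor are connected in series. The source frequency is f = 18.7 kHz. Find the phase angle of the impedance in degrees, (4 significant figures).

79.56°

ω = 2πf = 117500 rad/s
X_L = ωL = 8225 Ω
X_C = 1/(ωC) = 5674 Ω
Net reactance X = X_L − X_C = 2551 Ω
Z = 470.0 + j2551 Ω
|Z| = √(470.0² + 2551²) = 2594 Ω
∠Z = arctan(2551/470.0) = 79.56°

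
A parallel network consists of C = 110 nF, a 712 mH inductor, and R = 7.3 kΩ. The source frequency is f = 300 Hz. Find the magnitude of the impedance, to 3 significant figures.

1800 Ω

ω = 2πf = 1885 rad/s
X_L = ωL = 1340 Ω
X_C = 1/(ωC) = 4820 Ω
Parallel: admittances add. Y = 1/R + 1/(jωL) + jωC
Y = (0.000137 − j0.000538) S
|Y| = 0.000555 S → |Z| = 1/|Y| = 1800 Ω, ∠Z = −∠Y = 75.7°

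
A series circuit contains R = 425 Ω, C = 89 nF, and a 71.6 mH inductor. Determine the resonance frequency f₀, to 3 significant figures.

ω₀ = 1/√(LC) = 1/√(0.0716 × 8.9e-08) = 12530 rad/s
f₀ = ω₀/(2π) = 1.99 kHz

1.99 kHz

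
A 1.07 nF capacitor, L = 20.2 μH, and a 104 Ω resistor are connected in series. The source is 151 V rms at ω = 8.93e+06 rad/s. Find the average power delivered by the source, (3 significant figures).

143 W

X_L = ωL = 180 Ω
X_C = 1/(ωC) = 105 Ω
Net reactance X = X_L − X_C = 75.7 Ω
Z = 104 + j75.7 Ω
|Z| = √(104² + 75.7²) = 129 Ω
∠Z = arctan(75.7/104) = 36.1°
I = V/|Z| = 1.17 A
P = VI cos φ = 151 × 1.17 × cos(36.1°) = 143 W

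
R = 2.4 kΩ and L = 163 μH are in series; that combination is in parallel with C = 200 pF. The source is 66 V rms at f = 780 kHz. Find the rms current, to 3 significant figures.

61.6 mA

ω = 2πf = 4.901e+06 rad/s
X_L = ωL = 799 Ω
X_C = 1/(ωC) = 1020 Ω
Branch 1 (R+jX_L): Z₁ = 2400 + j799 Ω, |Z₁| = 2530 Ω
Branch 2 (−jX_C): Z₂ = −j1020 Ω
Parallel: Z = Z₁Z₂/(Z₁+Z₂), |Z| = 1070 Ω, ∠Z = -66.3°
I = V/|Z| = 66/1070 = 61.6 mA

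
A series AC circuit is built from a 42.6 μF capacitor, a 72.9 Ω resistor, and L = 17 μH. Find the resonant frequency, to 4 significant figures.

5.914 kHz

ω₀ = 1/√(LC) = 1/√(1.7e-05 × 4.26e-05) = 37160 rad/s
f₀ = ω₀/(2π) = 5.914 kHz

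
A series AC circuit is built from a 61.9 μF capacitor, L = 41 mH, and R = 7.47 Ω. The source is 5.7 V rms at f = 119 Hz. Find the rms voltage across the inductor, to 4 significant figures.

ω = 2πf = 747.7 rad/s
X_L = ωL = 30.66 Ω
X_C = 1/(ωC) = 21.61 Ω
Net reactance X = X_L − X_C = 9.049 Ω
Z = 7.470 + j9.049 Ω
|Z| = √(7.470² + 9.049²) = 11.73 Ω
I = V/|Z| = 485.8 mA
V_L = I·|Z_L| = 0.4858 × 30.66 = 14.89 V

14.89 V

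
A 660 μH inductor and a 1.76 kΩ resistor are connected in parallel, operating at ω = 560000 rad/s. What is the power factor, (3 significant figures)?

0.206

X_L = ωL = 370 Ω
Parallel: admittances add. Y = 1/R + 1/(jωL)
Y = (0.000568 − j0.00271) S
|Y| = 0.00276 S → |Z| = 1/|Y| = 362 Ω, ∠Z = −∠Y = 78.1°
cos φ = cos(78.1°) = 0.206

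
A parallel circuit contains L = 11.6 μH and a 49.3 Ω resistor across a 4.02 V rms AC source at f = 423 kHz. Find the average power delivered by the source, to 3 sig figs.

ω = 2πf = 2.658e+06 rad/s
X_L = ωL = 30.8 Ω
Parallel: admittances add. Y = 1/R + 1/(jωL)
Y = (0.0203 − j0.0324) S
|Y| = 0.0383 S → |Z| = 1/|Y| = 26.1 Ω, ∠Z = −∠Y = 58.0°
I = V/|Z| = 154 mA
P = VI cos φ = 4.02 × 0.154 × cos(58.0°) = 328 mW

328 mW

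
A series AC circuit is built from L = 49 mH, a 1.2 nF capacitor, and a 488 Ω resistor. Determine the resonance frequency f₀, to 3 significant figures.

ω₀ = 1/√(LC) = 1/√(0.049 × 1.2e-09) = 130400 rad/s
f₀ = ω₀/(2π) = 20.8 kHz

20.8 kHz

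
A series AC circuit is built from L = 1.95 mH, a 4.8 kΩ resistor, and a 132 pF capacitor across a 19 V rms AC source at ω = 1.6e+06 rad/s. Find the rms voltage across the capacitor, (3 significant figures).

X_L = ωL = 3120 Ω
X_C = 1/(ωC) = 4730 Ω
Net reactance X = X_L − X_C = -1610 Ω
Z = 4800 − j1610 Ω
|Z| = √(4800² + 1610²) = 5060 Ω
I = V/|Z| = 3.75 mA
V_C = I·|Z_C| = 0.00375 × 4730 = 17.8 V

17.8 V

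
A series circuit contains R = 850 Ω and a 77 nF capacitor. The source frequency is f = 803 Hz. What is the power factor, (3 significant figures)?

0.314

ω = 2πf = 5045 rad/s
X_C = 1/(ωC) = 2570 Ω
Z = 850 − j2570 Ω
|Z| = √(850² + 2570²) = 2710 Ω
∠Z = arctan(-2570/850) = -71.7°
cos φ = cos(-71.7°) = 0.314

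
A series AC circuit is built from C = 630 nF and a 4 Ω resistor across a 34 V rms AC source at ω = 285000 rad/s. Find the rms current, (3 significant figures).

4.96 A

X_C = 1/(ωC) = 5.57 Ω
Z = 4.00 − j5.57 Ω
|Z| = √(4.00² + 5.57²) = 6.86 Ω
I = V/|Z| = 34/6.86 = 4.96 A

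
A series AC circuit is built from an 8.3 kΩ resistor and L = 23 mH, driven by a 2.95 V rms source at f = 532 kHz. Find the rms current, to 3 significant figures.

38.1 μA

ω = 2πf = 3.343e+06 rad/s
X_L = ωL = 76900 Ω
Z = 8300 + j76900 Ω
|Z| = √(8300² + 76900²) = 77300 Ω
I = V/|Z| = 2.95/77300 = 38.1 μA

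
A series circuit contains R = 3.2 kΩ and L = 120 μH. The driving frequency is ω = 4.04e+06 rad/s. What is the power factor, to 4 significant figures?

X_L = ωL = 484.8 Ω
Z = 3200 + j484.8 Ω
|Z| = √(3200² + 484.8²) = 3237 Ω
∠Z = arctan(484.8/3200) = 8.615°
cos φ = cos(8.615°) = 0.9887

0.9887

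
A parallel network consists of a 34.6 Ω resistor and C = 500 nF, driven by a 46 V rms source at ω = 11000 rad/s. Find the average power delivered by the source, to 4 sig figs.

X_C = 1/(ωC) = 181.8 Ω
Parallel: admittances add. Y = 1/R + jωC
Y = (0.02890 + j0.005500) S
|Y| = 0.02942 S → |Z| = 1/|Y| = 33.99 Ω, ∠Z = −∠Y = -10.77°
I = V/|Z| = 1.353 A
P = VI cos φ = 46 × 1.353 × cos(-10.77°) = 61.16 W

61.16 W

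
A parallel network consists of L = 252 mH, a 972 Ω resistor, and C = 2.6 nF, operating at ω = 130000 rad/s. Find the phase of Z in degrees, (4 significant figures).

X_L = ωL = 32760 Ω
X_C = 1/(ωC) = 2959 Ω
Parallel: admittances add. Y = 1/R + 1/(jωL) + jωC
Y = (0.001029 + j0.0003075) S
|Y| = 0.001074 S → |Z| = 1/|Y| = 931.3 Ω, ∠Z = −∠Y = -16.64°

-16.64°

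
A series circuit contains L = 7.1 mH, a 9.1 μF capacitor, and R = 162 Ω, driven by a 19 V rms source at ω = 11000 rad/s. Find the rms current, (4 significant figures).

X_L = ωL = 78.10 Ω
X_C = 1/(ωC) = 9.990 Ω
Net reactance X = X_L − X_C = 68.11 Ω
Z = 162.0 + j68.11 Ω
|Z| = √(162.0² + 68.11²) = 175.7 Ω
I = V/|Z| = 19/175.7 = 108.1 mA

108.1 mA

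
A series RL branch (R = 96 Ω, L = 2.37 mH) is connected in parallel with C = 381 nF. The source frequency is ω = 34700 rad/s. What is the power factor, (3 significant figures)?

0.597

X_L = ωL = 82.2 Ω
X_C = 1/(ωC) = 75.6 Ω
Branch 1 (R+jX_L): Z₁ = 96.0 + j82.2 Ω, |Z₁| = 126 Ω
Branch 2 (−jX_C): Z₂ = −j75.6 Ω
Parallel: Z = Z₁Z₂/(Z₁+Z₂), |Z| = 99.4 Ω, ∠Z = -53.3°
cos φ = cos(-53.3°) = 0.597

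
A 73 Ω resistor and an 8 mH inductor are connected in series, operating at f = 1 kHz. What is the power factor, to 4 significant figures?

ω = 2πf = 6283 rad/s
X_L = ωL = 50.27 Ω
Z = 73.00 + j50.27 Ω
|Z| = √(73.00² + 50.27²) = 88.63 Ω
∠Z = arctan(50.27/73.00) = 34.55°
cos φ = cos(34.55°) = 0.8236

0.8236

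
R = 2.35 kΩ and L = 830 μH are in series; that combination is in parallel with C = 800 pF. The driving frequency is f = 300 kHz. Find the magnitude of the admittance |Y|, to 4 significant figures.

1.344 mS

ω = 2πf = 1.885e+06 rad/s
X_L = ωL = 1565 Ω
X_C = 1/(ωC) = 663.1 Ω
Branch 1 (R+jX_L): Z₁ = 2350 + j1565 Ω, |Z₁| = 2823 Ω
Branch 2 (−jX_C): Z₂ = −j663.1 Ω
Parallel: Z = Z₁Z₂/(Z₁+Z₂), |Z| = 743.8 Ω, ∠Z = -77.33°
|Y| = 1/|Z| = 1.344 mS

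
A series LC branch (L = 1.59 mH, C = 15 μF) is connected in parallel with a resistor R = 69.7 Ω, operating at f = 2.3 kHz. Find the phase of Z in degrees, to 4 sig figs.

75.24°

ω = 2πf = 14450 rad/s
X_L = ωL = 22.98 Ω
X_C = 1/(ωC) = 4.613 Ω
Branch 1: Z₁ = R = 69.70 Ω
Branch 2 (series LC): Z₂ = j(X_L − X_C) = j18.36 Ω
Parallel: Z = Z₁Z₂/(Z₁+Z₂), |Z| = 17.76 Ω, ∠Z = 75.24°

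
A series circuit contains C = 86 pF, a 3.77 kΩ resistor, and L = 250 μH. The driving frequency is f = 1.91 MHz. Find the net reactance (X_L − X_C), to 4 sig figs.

2031 Ω

ω = 2πf = 1.2e+07 rad/s
X_L = ωL = 3000 Ω
X_C = 1/(ωC) = 968.9 Ω
X = 3000 − 968.9 = 2031 Ω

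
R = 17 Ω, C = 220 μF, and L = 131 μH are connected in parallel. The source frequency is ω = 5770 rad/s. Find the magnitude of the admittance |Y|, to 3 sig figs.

X_L = ωL = 0.756 Ω
X_C = 1/(ωC) = 0.788 Ω
Parallel: admittances add. Y = 1/R + 1/(jωL) + jωC
Y = (0.0588 − j0.0536) S
|Y| = 0.0796 S → |Z| = 1/|Y| = 12.6 Ω, ∠Z = −∠Y = 42.3°

79.6 mS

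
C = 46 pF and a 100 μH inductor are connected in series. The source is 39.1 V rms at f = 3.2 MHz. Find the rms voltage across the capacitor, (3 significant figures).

ω = 2πf = 2.011e+07 rad/s
X_L = ωL = 2010 Ω
X_C = 1/(ωC) = 1080 Ω
Net reactance X = X_L − X_C = 929 Ω
Z = j929 Ω
|Z| = √(0² + 929²) = 929 Ω
I = V/|Z| = 42.1 mA
V_C = I·|Z_C| = 0.0421 × 1080 = 45.5 V

45.5 V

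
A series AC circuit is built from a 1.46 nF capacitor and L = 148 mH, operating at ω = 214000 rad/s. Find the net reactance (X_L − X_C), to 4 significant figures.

X_L = ωL = 31670 Ω
X_C = 1/(ωC) = 3201 Ω
X = 31670 − 3201 = 28470 Ω

28470 Ω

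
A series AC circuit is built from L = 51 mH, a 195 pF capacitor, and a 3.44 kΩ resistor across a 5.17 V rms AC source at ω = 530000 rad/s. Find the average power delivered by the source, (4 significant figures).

293.8 μW

X_L = ωL = 27030 Ω
X_C = 1/(ωC) = 9676 Ω
Net reactance X = X_L − X_C = 17350 Ω
Z = 3440 + j17350 Ω
|Z| = √(3440² + 17350²) = 17690 Ω
∠Z = arctan(17350/3440) = 78.79°
I = V/|Z| = 292.2 μA
P = VI cos φ = 5.17 × 0.0002922 × cos(78.79°) = 293.8 μW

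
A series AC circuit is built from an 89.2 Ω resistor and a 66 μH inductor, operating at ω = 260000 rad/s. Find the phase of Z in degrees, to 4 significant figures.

X_L = ωL = 17.16 Ω
Z = 89.20 + j17.16 Ω
|Z| = √(89.20² + 17.16²) = 90.84 Ω
∠Z = arctan(17.16/89.20) = 10.89°

10.89°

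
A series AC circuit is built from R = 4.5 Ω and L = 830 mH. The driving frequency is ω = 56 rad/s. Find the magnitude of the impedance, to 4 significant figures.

46.70 Ω

X_L = ωL = 46.48 Ω
Z = 4.500 + j46.48 Ω
|Z| = √(4.500² + 46.48²) = 46.70 Ω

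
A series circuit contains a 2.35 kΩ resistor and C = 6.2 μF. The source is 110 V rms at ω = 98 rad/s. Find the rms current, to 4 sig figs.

X_C = 1/(ωC) = 1646 Ω
Z = 2350 − j1646 Ω
|Z| = √(2350² + 1646²) = 2869 Ω
I = V/|Z| = 110/2869 = 38.34 mA

38.34 mA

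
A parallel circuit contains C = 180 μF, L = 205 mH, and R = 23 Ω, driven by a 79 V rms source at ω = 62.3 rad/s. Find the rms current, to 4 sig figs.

6.315 A

X_L = ωL = 12.77 Ω
X_C = 1/(ωC) = 89.17 Ω
Parallel: admittances add. Y = 1/R + 1/(jωL) + jωC
Y = (0.04348 − j0.06709) S
|Y| = 0.07994 S → |Z| = 1/|Y| = 12.51 Ω, ∠Z = −∠Y = 57.05°
I = V/|Z| = 79/12.51 = 6.315 A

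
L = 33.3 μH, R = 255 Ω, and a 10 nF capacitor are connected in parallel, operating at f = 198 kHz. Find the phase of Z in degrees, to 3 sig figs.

71.5°

ω = 2πf = 1.244e+06 rad/s
X_L = ωL = 41.4 Ω
X_C = 1/(ωC) = 80.4 Ω
Parallel: admittances add. Y = 1/R + 1/(jωL) + jωC
Y = (0.00392 − j0.0117) S
|Y| = 0.0123 S → |Z| = 1/|Y| = 81.1 Ω, ∠Z = −∠Y = 71.5°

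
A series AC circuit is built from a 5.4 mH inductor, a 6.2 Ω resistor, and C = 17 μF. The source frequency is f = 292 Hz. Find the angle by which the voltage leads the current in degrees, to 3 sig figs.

ω = 2πf = 1835 rad/s
X_L = ωL = 9.91 Ω
X_C = 1/(ωC) = 32.1 Ω
Net reactance X = X_L − X_C = -22.2 Ω
Z = 6.20 − j22.2 Ω
|Z| = √(6.20² + 22.2²) = 23.0 Ω
∠Z = arctan(-22.2/6.20) = -74.4°

-74.4°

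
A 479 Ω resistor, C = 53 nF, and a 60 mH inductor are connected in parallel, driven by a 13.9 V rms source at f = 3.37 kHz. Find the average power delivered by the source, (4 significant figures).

403.4 mW

ω = 2πf = 21170 rad/s
X_L = ωL = 1270 Ω
X_C = 1/(ωC) = 891.1 Ω
Parallel: admittances add. Y = 1/R + 1/(jωL) + jωC
Y = (0.002088 + j0.0003351) S
|Y| = 0.002114 S → |Z| = 1/|Y| = 472.9 Ω, ∠Z = −∠Y = -9.120°
I = V/|Z| = 29.39 mA
P = VI cos φ = 13.9 × 0.02939 × cos(-9.120°) = 403.4 mW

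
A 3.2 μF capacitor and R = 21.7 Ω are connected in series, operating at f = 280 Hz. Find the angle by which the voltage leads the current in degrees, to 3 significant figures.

-83.0°

ω = 2πf = 1759 rad/s
X_C = 1/(ωC) = 178 Ω
Z = 21.7 − j178 Ω
|Z| = √(21.7² + 178²) = 179 Ω
∠Z = arctan(-178/21.7) = -83.0°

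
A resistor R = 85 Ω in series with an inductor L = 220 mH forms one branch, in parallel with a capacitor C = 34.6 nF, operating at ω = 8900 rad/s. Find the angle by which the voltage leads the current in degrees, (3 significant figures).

83.7°

X_L = ωL = 1960 Ω
X_C = 1/(ωC) = 3250 Ω
Branch 1 (R+jX_L): Z₁ = 85.0 + j1960 Ω, |Z₁| = 1960 Ω
Branch 2 (−jX_C): Z₂ = −j3250 Ω
Parallel: Z = Z₁Z₂/(Z₁+Z₂), |Z| = 4930 Ω, ∠Z = 83.7°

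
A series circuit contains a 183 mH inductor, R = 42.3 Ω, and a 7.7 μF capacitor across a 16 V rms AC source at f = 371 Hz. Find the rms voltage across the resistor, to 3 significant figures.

1.81 V

ω = 2πf = 2331 rad/s
X_L = ωL = 427 Ω
X_C = 1/(ωC) = 55.7 Ω
Net reactance X = X_L − X_C = 371 Ω
Z = 42.3 + j371 Ω
|Z| = √(42.3² + 371²) = 373 Ω
I = V/|Z| = 42.9 mA
V_R = I·|Z_R| = 0.0429 × 42.3 = 1.81 V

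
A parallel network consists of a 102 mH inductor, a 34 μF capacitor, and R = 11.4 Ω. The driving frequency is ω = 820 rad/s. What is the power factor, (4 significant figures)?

0.9839

X_L = ωL = 83.64 Ω
X_C = 1/(ωC) = 35.87 Ω
Parallel: admittances add. Y = 1/R + 1/(jωL) + jωC
Y = (0.08772 + j0.01592) S
|Y| = 0.08915 S → |Z| = 1/|Y| = 11.22 Ω, ∠Z = −∠Y = -10.29°
cos φ = cos(-10.29°) = 0.9839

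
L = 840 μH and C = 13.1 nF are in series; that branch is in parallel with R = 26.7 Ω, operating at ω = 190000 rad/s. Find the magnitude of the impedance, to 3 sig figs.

26.5 Ω

X_L = ωL = 160 Ω
X_C = 1/(ωC) = 402 Ω
Branch 1: Z₁ = R = 26.7 Ω
Branch 2 (series LC): Z₂ = j(X_L − X_C) = −j242 Ω
Parallel: Z = Z₁Z₂/(Z₁+Z₂), |Z| = 26.5 Ω, ∠Z = -6.29°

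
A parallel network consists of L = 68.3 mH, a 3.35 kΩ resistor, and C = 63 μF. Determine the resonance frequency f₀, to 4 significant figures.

76.73 Hz

ω₀ = 1/√(LC) = 1/√(0.0683 × 6.3e-05) = 482.1 rad/s
f₀ = ω₀/(2π) = 76.73 Hz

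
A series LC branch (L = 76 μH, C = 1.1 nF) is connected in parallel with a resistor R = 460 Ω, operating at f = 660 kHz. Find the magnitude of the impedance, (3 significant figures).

93.9 Ω

ω = 2πf = 4.147e+06 rad/s
X_L = ωL = 315 Ω
X_C = 1/(ωC) = 219 Ω
Branch 1: Z₁ = R = 460 Ω
Branch 2 (series LC): Z₂ = j(X_L − X_C) = j95.9 Ω
Parallel: Z = Z₁Z₂/(Z₁+Z₂), |Z| = 93.9 Ω, ∠Z = 78.2°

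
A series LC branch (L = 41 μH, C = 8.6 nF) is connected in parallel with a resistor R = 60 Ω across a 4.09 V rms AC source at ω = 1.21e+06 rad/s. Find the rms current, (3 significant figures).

111 mA

X_L = ωL = 49.6 Ω
X_C = 1/(ωC) = 96.1 Ω
Branch 1: Z₁ = R = 60.0 Ω
Branch 2 (series LC): Z₂ = j(X_L − X_C) = −j46.5 Ω
Parallel: Z = Z₁Z₂/(Z₁+Z₂), |Z| = 36.7 Ω, ∠Z = -52.2°
I = V/|Z| = 4.09/36.7 = 111 mA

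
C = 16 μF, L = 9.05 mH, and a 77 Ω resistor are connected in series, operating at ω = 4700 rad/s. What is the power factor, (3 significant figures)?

0.935

X_L = ωL = 42.5 Ω
X_C = 1/(ωC) = 13.3 Ω
Net reactance X = X_L − X_C = 29.2 Ω
Z = 77.0 + j29.2 Ω
|Z| = √(77.0² + 29.2²) = 82.4 Ω
∠Z = arctan(29.2/77.0) = 20.8°
cos φ = cos(20.8°) = 0.935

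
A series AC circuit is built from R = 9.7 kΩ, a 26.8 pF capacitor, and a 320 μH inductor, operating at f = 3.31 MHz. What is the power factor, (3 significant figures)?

ω = 2πf = 2.08e+07 rad/s
X_L = ωL = 6660 Ω
X_C = 1/(ωC) = 1790 Ω
Net reactance X = X_L − X_C = 4860 Ω
Z = 9700 + j4860 Ω
|Z| = √(9700² + 4860²) = 10800 Ω
∠Z = arctan(4860/9700) = 26.6°
cos φ = cos(26.6°) = 0.894

0.894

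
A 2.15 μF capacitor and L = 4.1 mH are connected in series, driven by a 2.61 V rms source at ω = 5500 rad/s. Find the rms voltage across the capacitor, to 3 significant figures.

3.56 V

X_L = ωL = 22.6 Ω
X_C = 1/(ωC) = 84.6 Ω
Net reactance X = X_L − X_C = -62.0 Ω
Z = − j62.0 Ω
|Z| = √(0² + 62.0²) = 62.0 Ω
I = V/|Z| = 42.1 mA
V_C = I·|Z_C| = 0.0421 × 84.6 = 3.56 V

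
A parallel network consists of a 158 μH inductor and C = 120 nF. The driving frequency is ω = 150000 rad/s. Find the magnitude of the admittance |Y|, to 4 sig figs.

24.19 mS

X_L = ωL = 23.70 Ω
X_C = 1/(ωC) = 55.56 Ω
Parallel: admittances add. Y = 1/(jωL) + jωC
Y = (0 − j0.02419) S
|Y| = 0.02419 S → |Z| = 1/|Y| = 41.33 Ω, ∠Z = −∠Y = 90.00°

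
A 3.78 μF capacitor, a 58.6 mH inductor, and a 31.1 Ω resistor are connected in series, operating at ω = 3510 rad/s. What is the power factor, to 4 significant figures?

0.2321

X_L = ωL = 205.7 Ω
X_C = 1/(ωC) = 75.37 Ω
Net reactance X = X_L − X_C = 130.3 Ω
Z = 31.10 + j130.3 Ω
|Z| = √(31.10² + 130.3²) = 134.0 Ω
∠Z = arctan(130.3/31.10) = 76.58°
cos φ = cos(76.58°) = 0.2321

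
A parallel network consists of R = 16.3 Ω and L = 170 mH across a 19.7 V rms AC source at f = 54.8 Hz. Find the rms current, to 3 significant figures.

1.25 A

ω = 2πf = 344.3 rad/s
X_L = ωL = 58.5 Ω
Parallel: admittances add. Y = 1/R + 1/(jωL)
Y = (0.0613 − j0.0171) S
|Y| = 0.0637 S → |Z| = 1/|Y| = 15.7 Ω, ∠Z = −∠Y = 15.6°
I = V/|Z| = 19.7/15.7 = 1.25 A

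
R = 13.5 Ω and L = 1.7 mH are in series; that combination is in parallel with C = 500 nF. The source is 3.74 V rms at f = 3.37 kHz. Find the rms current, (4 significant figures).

61.79 mA

ω = 2πf = 21170 rad/s
X_L = ωL = 36.00 Ω
X_C = 1/(ωC) = 94.45 Ω
Branch 1 (R+jX_L): Z₁ = 13.50 + j36.00 Ω, |Z₁| = 38.44 Ω
Branch 2 (−jX_C): Z₂ = −j94.45 Ω
Parallel: Z = Z₁Z₂/(Z₁+Z₂), |Z| = 60.52 Ω, ∠Z = 56.44°
I = V/|Z| = 3.74/60.52 = 61.79 mA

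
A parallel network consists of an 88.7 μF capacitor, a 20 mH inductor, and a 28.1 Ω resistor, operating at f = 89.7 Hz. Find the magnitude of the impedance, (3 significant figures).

ω = 2πf = 563.6 rad/s
X_L = ωL = 11.3 Ω
X_C = 1/(ωC) = 20.0 Ω
Parallel: admittances add. Y = 1/R + 1/(jωL) + jωC
Y = (0.0356 − j0.0387) S
|Y| = 0.0526 S → |Z| = 1/|Y| = 19.0 Ω, ∠Z = −∠Y = 47.4°

19.0 Ω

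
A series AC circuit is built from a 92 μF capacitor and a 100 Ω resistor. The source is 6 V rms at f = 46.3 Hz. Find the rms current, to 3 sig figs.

56.2 mA

ω = 2πf = 290.9 rad/s
X_C = 1/(ωC) = 37.4 Ω
Z = 100 − j37.4 Ω
|Z| = √(100² + 37.4²) = 107 Ω
I = V/|Z| = 6/107 = 56.2 mA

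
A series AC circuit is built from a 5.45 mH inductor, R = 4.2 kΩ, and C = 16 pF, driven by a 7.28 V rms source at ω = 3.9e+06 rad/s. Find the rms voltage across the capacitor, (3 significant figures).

17.4 V

X_L = ωL = 21300 Ω
X_C = 1/(ωC) = 16000 Ω
Net reactance X = X_L − X_C = 5230 Ω
Z = 4200 + j5230 Ω
|Z| = √(4200² + 5230²) = 6710 Ω
I = V/|Z| = 1.09 mA
V_C = I·|Z_C| = 0.00109 × 16000 = 17.4 V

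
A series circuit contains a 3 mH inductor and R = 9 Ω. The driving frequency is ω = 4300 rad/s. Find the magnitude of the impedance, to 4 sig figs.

15.73 Ω

X_L = ωL = 12.90 Ω
Z = 9.000 + j12.90 Ω
|Z| = √(9.000² + 12.90²) = 15.73 Ω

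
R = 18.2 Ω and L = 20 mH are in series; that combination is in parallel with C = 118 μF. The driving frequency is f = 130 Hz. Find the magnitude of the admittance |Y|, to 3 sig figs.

75.5 mS

ω = 2πf = 816.8 rad/s
X_L = ωL = 16.3 Ω
X_C = 1/(ωC) = 10.4 Ω
Branch 1 (R+jX_L): Z₁ = 18.2 + j16.3 Ω, |Z₁| = 24.5 Ω
Branch 2 (−jX_C): Z₂ = −j10.4 Ω
Parallel: Z = Z₁Z₂/(Z₁+Z₂), |Z| = 13.2 Ω, ∠Z = -66.2°
|Y| = 1/|Z| = 75.5 mS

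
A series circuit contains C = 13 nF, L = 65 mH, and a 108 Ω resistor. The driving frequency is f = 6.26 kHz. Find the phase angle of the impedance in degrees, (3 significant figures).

79.8°

ω = 2πf = 39330 rad/s
X_L = ωL = 2560 Ω
X_C = 1/(ωC) = 1960 Ω
Net reactance X = X_L − X_C = 601 Ω
Z = 108 + j601 Ω
|Z| = √(108² + 601²) = 611 Ω
∠Z = arctan(601/108) = 79.8°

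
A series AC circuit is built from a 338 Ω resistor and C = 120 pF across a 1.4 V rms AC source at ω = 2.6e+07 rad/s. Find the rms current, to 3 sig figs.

X_C = 1/(ωC) = 321 Ω
Z = 338 − j321 Ω
|Z| = √(338² + 321²) = 466 Ω
I = V/|Z| = 1.4/466 = 3.01 mA

3.01 mA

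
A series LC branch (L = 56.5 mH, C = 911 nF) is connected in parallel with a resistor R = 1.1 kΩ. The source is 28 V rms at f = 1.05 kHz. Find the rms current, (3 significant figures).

138 mA

ω = 2πf = 6597 rad/s
X_L = ωL = 373 Ω
X_C = 1/(ωC) = 166 Ω
Branch 1: Z₁ = R = 1100 Ω
Branch 2 (series LC): Z₂ = j(X_L − X_C) = j206 Ω
Parallel: Z = Z₁Z₂/(Z₁+Z₂), |Z| = 203 Ω, ∠Z = 79.4°
I = V/|Z| = 28/203 = 138 mA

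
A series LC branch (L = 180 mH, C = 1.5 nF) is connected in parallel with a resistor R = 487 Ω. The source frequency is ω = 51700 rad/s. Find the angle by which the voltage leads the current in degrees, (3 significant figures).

X_L = ωL = 9310 Ω
X_C = 1/(ωC) = 12900 Ω
Branch 1: Z₁ = R = 487 Ω
Branch 2 (series LC): Z₂ = j(X_L − X_C) = −j3590 Ω
Parallel: Z = Z₁Z₂/(Z₁+Z₂), |Z| = 483 Ω, ∠Z = -7.73°

-7.73°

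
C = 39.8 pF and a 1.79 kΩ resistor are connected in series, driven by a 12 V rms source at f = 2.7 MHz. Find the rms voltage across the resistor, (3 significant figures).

9.25 V

ω = 2πf = 1.696e+07 rad/s
X_C = 1/(ωC) = 1480 Ω
Z = 1790 − j1480 Ω
|Z| = √(1790² + 1480²) = 2320 Ω
I = V/|Z| = 5.17 mA
V_R = I·|Z_R| = 0.00517 × 1790 = 9.25 V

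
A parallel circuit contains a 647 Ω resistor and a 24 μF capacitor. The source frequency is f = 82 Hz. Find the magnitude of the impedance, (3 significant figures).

80.2 Ω

ω = 2πf = 515.2 rad/s
X_C = 1/(ωC) = 80.9 Ω
Parallel: admittances add. Y = 1/R + jωC
Y = (0.00155 + j0.0124) S
|Y| = 0.0125 S → |Z| = 1/|Y| = 80.2 Ω, ∠Z = −∠Y = -82.9°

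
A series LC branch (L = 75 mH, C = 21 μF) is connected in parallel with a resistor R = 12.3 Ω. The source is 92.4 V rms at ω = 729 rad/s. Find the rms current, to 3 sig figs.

X_L = ωL = 54.7 Ω
X_C = 1/(ωC) = 65.3 Ω
Branch 1: Z₁ = R = 12.3 Ω
Branch 2 (series LC): Z₂ = j(X_L − X_C) = −j10.6 Ω
Parallel: Z = Z₁Z₂/(Z₁+Z₂), |Z| = 8.05 Ω, ∠Z = -49.1°
I = V/|Z| = 92.4/8.05 = 11.5 A

11.5 A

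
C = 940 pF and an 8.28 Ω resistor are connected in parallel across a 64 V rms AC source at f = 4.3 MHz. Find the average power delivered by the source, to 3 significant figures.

495 W

ω = 2πf = 2.702e+07 rad/s
X_C = 1/(ωC) = 39.4 Ω
Parallel: admittances add. Y = 1/R + jωC
Y = (0.121 + j0.0254) S
|Y| = 0.123 S → |Z| = 1/|Y| = 8.10 Ω, ∠Z = −∠Y = -11.9°
I = V/|Z| = 7.90 A
P = VI cos φ = 64 × 7.90 × cos(-11.9°) = 495 W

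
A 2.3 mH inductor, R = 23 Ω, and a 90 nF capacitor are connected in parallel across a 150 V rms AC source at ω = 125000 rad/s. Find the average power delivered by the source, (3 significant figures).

978 W

X_L = ωL = 288 Ω
X_C = 1/(ωC) = 88.9 Ω
Parallel: admittances add. Y = 1/R + 1/(jωL) + jωC
Y = (0.0435 + j0.00777) S
|Y| = 0.0442 S → |Z| = 1/|Y| = 22.6 Ω, ∠Z = −∠Y = -10.1°
I = V/|Z| = 6.63 A
P = VI cos φ = 150 × 6.63 × cos(-10.1°) = 978 W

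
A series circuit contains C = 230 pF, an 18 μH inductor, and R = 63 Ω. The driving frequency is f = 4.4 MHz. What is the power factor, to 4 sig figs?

0.1820

ω = 2πf = 2.765e+07 rad/s
X_L = ωL = 497.6 Ω
X_C = 1/(ωC) = 157.3 Ω
Net reactance X = X_L − X_C = 340.4 Ω
Z = 63.00 + j340.4 Ω
|Z| = √(63.00² + 340.4²) = 346.1 Ω
∠Z = arctan(340.4/63.00) = 79.51°
cos φ = cos(79.51°) = 0.1820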